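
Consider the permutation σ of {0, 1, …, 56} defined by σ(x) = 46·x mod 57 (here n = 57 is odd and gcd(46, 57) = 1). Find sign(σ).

Start at x=46: 46 → 7 → 37 → 49 → 31 → 1 → 46 (one orbit).
The orbit structure of x ↦ 46x mod 57: 12 orbits of sizes [6, 6, 6, 6, 6, 6, 6, 6, 6, 1, 1, 1].
With 12 cycles on 57 points, sign = (−1)^{57−12} = -1.
Via Zolotarev, sign(π_{46}) = (46|57) = -1.

-1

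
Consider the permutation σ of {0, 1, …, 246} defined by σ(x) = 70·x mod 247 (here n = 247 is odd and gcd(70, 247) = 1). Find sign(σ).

Trace 92: π^k(92) = [92, 18, 25, 21, 235, 148, 233] for k=0..6.
Cycle type of π: 36×6 + 18 + 4×3 + 1; total 11 cycles.
Σ(ℓ_i−1) = 247−11 = 236; sign = (−1)^236 = +1.
Zolotarev: (70|247) = +1, matching the cycle-count sign.

+1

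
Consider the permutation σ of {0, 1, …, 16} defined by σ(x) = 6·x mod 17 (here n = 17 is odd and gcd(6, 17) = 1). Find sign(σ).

Start at x=14: 14 → 16 → 11 → 15 → 5 → 13 → 10 → … (one orbit).
Cycle lengths of π_6 on ℤ/17ℤ: [16, 1]; 2 cycles in total.
n − c = 17 − 2 = 15; sign = (−1)^15 = -1.
The Jacobi symbol (6|17) = -1 (Zolotarev) agrees.

-1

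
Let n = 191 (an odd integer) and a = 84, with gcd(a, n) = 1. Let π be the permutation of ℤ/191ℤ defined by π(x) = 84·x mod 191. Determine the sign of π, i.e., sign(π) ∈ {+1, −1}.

-1

Orbit of 1 under x↦84x: [1, 84, 180, 31, 121, 41, 6]… (length divides ord_191(84)).
Cycle lengths of π_84 on ℤ/191ℤ: [38, 38, 38, 38, 38, 1]; 6 cycles in total.
sign(π) = (−1)^{n − #cycles} = (−1)^{191−6} = (−1)^185 = -1.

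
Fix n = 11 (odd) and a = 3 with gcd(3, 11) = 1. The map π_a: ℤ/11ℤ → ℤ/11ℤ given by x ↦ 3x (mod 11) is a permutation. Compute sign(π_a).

+1

Trace 9: π^k(9) = [9, 5, 4, 1, 3] for k=0..4.
Decompose π into cycles: lengths [5, 5, 1] (3 cycles, including the fixed point 0).
3 cycles on 11: each ℓ→(−1)^(ℓ−1), product (−1)^8 = +1.
Via Zolotarev, sign(π_{3}) = (3|11) = +1.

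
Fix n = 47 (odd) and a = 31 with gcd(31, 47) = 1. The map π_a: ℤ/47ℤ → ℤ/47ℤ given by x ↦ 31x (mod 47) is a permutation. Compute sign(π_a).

Trace 25: π^k(25) = [25, 23, 8, 13, 27, 38, 3] for k=0..6.
2 cycles of lengths [46, 1].
2 cycles on 47: each ℓ→(−1)^(ℓ−1), product (−1)^45 = -1.
The Jacobi symbol (31|47) = -1 (Zolotarev) agrees.

-1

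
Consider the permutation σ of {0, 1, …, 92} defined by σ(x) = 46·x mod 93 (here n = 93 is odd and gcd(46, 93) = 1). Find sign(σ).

-1

Start at x=1: 1 → 46 → 70 → 58 → 64 → 61 → 16 → … (one orbit).
The orbit structure of x ↦ 46x mod 93: 12 orbits of sizes [10, 10, 10, 10, 10, 10, 10, 10, 10, 1, 1, 1].
sign(π) = (−1)^{n − #cycles} = (−1)^{93−12} = (−1)^81 = -1.
Via Zolotarev, sign(π_{46}) = (46|93) = -1.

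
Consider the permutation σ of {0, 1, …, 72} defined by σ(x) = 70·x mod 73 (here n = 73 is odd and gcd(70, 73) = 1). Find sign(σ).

Trace 24: π^k(24) = [24, 1, 70, 9, 46, 8, 49] for k=0..6.
Decompose π into cycles: lengths [12, 12, 12, 12, 12, 12, 1] (7 cycles, including the fixed point 0).
Σ(ℓ_i−1) = 73−7 = 66; sign = (−1)^66 = +1.
(70|73)_J = +1 (Zolotarev's lemma cross-check).

+1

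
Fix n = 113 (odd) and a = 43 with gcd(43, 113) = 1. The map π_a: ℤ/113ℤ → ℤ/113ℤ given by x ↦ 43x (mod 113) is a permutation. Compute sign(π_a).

-1

Start at x=57: 57 → 78 → 77 → 34 → 106 → 38 → 52 → … (one orbit).
Decompose π into cycles: lengths [112, 1] (2 cycles, including the fixed point 0).
113 − 2 = 111 transpositions; sign(π) = (−1)^111 = -1.
(43|113)_J = -1 (Zolotarev's lemma cross-check).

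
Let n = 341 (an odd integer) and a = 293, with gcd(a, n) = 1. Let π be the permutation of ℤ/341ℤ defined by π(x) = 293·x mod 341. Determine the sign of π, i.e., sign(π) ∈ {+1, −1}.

-1

Orbit of 40 under x↦293x: [40, 126, 90, 113, 32, 169, 72]… (length divides ord_341(293)).
The orbit structure of x ↦ 293x mod 341: 14 orbits of sizes [30, 30, 30, 30, 30, 30, 30, 30, 30, 30, 15, 15, 10, 1].
n − c = 341 − 14 = 327; sign = (−1)^327 = -1.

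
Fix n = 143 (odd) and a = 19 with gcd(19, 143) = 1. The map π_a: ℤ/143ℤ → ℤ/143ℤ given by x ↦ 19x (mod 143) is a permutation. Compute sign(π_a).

+1

Orbit of 28 under x↦19x: [28, 103, 98, 3, 57, 82, 128]… (length divides ord_143(19)).
π_19 has 5 disjoint cycles with lengths [60, 60, 12, 10, 1] on {0,…,142}.
143 − 5 = 138 transpositions; sign(π) = (−1)^138 = +1.
Via Zolotarev, sign(π_{19}) = (19|143) = +1.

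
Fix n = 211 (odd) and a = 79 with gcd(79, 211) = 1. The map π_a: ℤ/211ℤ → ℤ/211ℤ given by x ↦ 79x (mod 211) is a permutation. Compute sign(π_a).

Start at x=151: 151 → 113 → 65 → 71 → 123 → 11 → 25 → … (one orbit).
Decompose π into cycles: lengths [35, 35, 35, 35, 35, 35, 1] (7 cycles, including the fixed point 0).
With 7 cycles on 211 points, sign = (−1)^{211−7} = +1.
The Jacobi symbol (79|211) = +1 (Zolotarev) agrees.

+1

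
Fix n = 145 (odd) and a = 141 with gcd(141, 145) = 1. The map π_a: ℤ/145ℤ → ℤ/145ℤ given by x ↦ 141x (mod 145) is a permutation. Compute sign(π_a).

Trace 141: π^k(141) = [141, 16, 81, 111, 136, 36, 1] for k=0..6.
25 cycles of lengths [7, 7, 7, 7, 7, 7, 7, 7, 7, 7, 7, 7, 7, 7, 7, 7, 7, 7, 7, 7, 1, 1, 1, 1, 1].
sign(π) = (−1)^{n − #cycles} = (−1)^{145−25} = (−1)^120 = +1.
Via Zolotarev, sign(π_{141}) = (141|145) = +1.

+1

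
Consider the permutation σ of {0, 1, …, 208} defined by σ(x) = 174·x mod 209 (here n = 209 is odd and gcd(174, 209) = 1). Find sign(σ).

-1

Trace 203: π^k(203) = [203, 1, 174, 180, 179, 5, 34] for k=0..6.
Decompose π into cycles: lengths [90, 90, 18, 5, 5, 1] (6 cycles, including the fixed point 0).
6 cycles on 209: each ℓ→(−1)^(ℓ−1), product (−1)^203 = -1.
Via Zolotarev, sign(π_{174}) = (174|209) = -1.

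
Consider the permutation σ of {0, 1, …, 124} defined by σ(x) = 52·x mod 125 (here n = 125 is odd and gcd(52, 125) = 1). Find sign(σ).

-1

Orbit of 111 under x↦52x: [111, 22, 19, 113, 1, 52, 79]… (length divides ord_125(52)).
Cycle type of π: 100 + 20 + 4 + 1; total 4 cycles.
n − c = 125 − 4 = 121; sign = (−1)^121 = -1.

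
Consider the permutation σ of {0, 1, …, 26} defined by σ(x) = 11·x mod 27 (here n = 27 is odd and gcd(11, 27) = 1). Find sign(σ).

-1

Start at x=14: 14 → 19 → 20 → 4 → 17 → 25 → 5 → … (one orbit).
The orbit structure of x ↦ 11x mod 27: 4 orbits of sizes [18, 6, 2, 1].
n − c = 27 − 4 = 23; sign = (−1)^23 = -1.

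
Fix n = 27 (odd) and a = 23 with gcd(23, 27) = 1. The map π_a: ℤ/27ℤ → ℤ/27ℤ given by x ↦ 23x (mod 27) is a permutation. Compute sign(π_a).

-1

Orbit of 13 under x↦23x: [13, 2, 19, 5, 7, 26, 4]… (length divides ord_27(23)).
Decompose π into cycles: lengths [18, 6, 2, 1] (4 cycles, including the fixed point 0).
n − c = 27 − 4 = 23; sign = (−1)^23 = -1.
Check: (23/27) = -1 by Zolotarev.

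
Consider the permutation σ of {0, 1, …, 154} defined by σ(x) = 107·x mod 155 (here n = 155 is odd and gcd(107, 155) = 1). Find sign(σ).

-1

Trace 67: π^k(67) = [67, 39, 143, 111, 97, 149, 133] for k=0..6.
6 cycles of lengths [60, 60, 15, 15, 4, 1].
n − c = 155 − 6 = 149; sign = (−1)^149 = -1.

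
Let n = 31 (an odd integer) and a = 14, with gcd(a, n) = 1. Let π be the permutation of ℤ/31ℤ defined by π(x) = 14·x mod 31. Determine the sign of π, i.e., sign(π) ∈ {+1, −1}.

+1

Trace 19: π^k(19) = [19, 18, 4, 25, 9, 2, 28] for k=0..6.
π_14 has 3 disjoint cycles with lengths [15, 15, 1] on {0,…,30}.
sign(π) = (−1)^{n − #cycles} = (−1)^{31−3} = (−1)^28 = +1.
(14|31)_J = +1 (Zolotarev's lemma cross-check).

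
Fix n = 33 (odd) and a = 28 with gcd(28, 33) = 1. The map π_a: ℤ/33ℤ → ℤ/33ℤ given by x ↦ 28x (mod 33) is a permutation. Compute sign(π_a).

-1

Start at x=19: 19 → 4 → 13 → 1 → 28 → 25 → 7 → … (one orbit).
Decompose π into cycles: lengths [10, 10, 10, 1, 1, 1] (6 cycles, including the fixed point 0).
sign(π) = (−1)^{n − #cycles} = (−1)^{33−6} = (−1)^27 = -1.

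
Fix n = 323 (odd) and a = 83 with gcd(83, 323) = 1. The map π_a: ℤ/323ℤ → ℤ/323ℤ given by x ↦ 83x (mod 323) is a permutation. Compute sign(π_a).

+1

Trace 220: π^k(220) = [220, 172, 64, 144, 1, 83, 106] for k=0..6.
Decompose π into cycles: lengths [24, 24, 24, 24, 24, 24, 24, 24, 24, 24, 24, 24, 8, 8, 3, 3, 3, 3, 3, 3, 1] (21 cycles, including the fixed point 0).
With 21 cycles on 323 points, sign = (−1)^{323−21} = +1.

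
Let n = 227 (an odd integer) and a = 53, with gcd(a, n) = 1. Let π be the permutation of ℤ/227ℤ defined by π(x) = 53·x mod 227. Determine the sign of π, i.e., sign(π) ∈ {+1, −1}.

+1

Trace 70: π^k(70) = [70, 78, 48, 47, 221, 136, 171] for k=0..6.
Cycle lengths of π_53 on ℤ/227ℤ: [113, 113, 1]; 3 cycles in total.
227 − 3 = 224 transpositions; sign(π) = (−1)^224 = +1.
Zolotarev: (53|227) = +1, matching the cycle-count sign.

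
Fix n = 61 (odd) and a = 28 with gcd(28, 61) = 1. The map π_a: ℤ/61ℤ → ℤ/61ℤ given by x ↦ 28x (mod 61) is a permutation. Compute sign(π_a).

Start at x=9: 9 → 8 → 41 → 50 → 58 → 38 → 27 → … (one orbit).
4 cycles of lengths [20, 20, 20, 1].
Σ(ℓ_i−1) = 61−4 = 57; sign = (−1)^57 = -1.

-1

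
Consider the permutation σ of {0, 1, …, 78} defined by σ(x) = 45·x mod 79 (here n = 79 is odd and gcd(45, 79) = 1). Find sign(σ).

Start at x=22: 22 → 42 → 73 → 46 → 16 → 9 → 10 → … (one orbit).
Cycle lengths of π_45 on ℤ/79ℤ: [39, 39, 1]; 3 cycles in total.
79 − 3 = 76 transpositions; sign(π) = (−1)^76 = +1.
(45|79)_J = +1 (Zolotarev's lemma cross-check).

+1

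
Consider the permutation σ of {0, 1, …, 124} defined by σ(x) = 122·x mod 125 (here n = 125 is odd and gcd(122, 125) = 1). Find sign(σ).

Start at x=78: 78 → 16 → 77 → 19 → 68 → 46 → 112 → … (one orbit).
The orbit structure of x ↦ 122x mod 125: 4 orbits of sizes [100, 20, 4, 1].
4 cycles on 125: each ℓ→(−1)^(ℓ−1), product (−1)^121 = -1.
Check: (122/125) = -1 by Zolotarev.

-1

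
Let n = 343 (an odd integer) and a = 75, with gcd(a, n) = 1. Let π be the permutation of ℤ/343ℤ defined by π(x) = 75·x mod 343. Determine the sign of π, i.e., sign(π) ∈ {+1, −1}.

-1

Start at x=36: 36 → 299 → 130 → 146 → 317 → 108 → 211 → … (one orbit).
π_75 has 4 disjoint cycles with lengths [294, 42, 6, 1] on {0,…,342}.
343 − 4 = 339 transpositions; sign(π) = (−1)^339 = -1.
Via Zolotarev, sign(π_{75}) = (75|343) = -1.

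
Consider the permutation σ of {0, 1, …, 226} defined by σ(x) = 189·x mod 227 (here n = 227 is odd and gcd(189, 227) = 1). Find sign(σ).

Start at x=23: 23 → 34 → 70 → 64 → 65 → 27 → 109 → … (one orbit).
3 cycles of lengths [113, 113, 1].
Σ(ℓ_i−1) = 227−3 = 224; sign = (−1)^224 = +1.

+1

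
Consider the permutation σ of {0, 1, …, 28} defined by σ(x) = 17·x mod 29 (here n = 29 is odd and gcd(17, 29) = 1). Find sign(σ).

Start at x=12: 12 → 1 → 17 → 28 → 12 (one orbit).
Decompose π into cycles: lengths [4, 4, 4, 4, 4, 4, 4, 1] (8 cycles, including the fixed point 0).
8 cycles on 29: each ℓ→(−1)^(ℓ−1), product (−1)^21 = -1.
Zolotarev: (17|29) = -1, matching the cycle-count sign.

-1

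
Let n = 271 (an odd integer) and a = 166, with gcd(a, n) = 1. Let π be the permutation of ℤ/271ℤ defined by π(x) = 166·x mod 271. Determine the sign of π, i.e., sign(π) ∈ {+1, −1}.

+1

Start at x=57: 57 → 248 → 247 → 81 → 167 → 80 → 1 → … (one orbit).
Decompose π into cycles: lengths [45, 45, 45, 45, 45, 45, 1] (7 cycles, including the fixed point 0).
7 cycles on 271: each ℓ→(−1)^(ℓ−1), product (−1)^264 = +1.
Zolotarev: (166|271) = +1, matching the cycle-count sign.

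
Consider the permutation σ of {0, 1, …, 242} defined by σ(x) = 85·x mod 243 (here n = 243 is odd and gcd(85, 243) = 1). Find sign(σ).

Orbit of 142 under x↦85x: [142, 163, 4, 97, 226, 13, 133]… (length divides ord_243(85)).
The orbit structure of x ↦ 85x mod 243: 11 orbits of sizes [81, 81, 27, 27, 9, 9, 3, 3, 1, 1, 1].
n − c = 243 − 11 = 232; sign = (−1)^232 = +1.

+1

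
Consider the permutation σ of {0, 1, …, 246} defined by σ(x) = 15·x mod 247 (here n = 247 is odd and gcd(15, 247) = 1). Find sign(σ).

+1

Start at x=218: 218 → 59 → 144 → 184 → 43 → 151 → 42 → … (one orbit).
Decompose π into cycles: lengths [36, 36, 36, 36, 36, 36, 18, 12, 1] (9 cycles, including the fixed point 0).
n − c = 247 − 9 = 238; sign = (−1)^238 = +1.
The Jacobi symbol (15|247) = +1 (Zolotarev) agrees.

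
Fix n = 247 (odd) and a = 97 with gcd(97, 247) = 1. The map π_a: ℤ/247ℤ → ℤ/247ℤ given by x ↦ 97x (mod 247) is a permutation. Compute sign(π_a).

+1

Orbit of 33 under x↦97x: [33, 237, 18, 17, 167, 144, 136]… (length divides ord_247(97)).
9 cycles of lengths [36, 36, 36, 36, 36, 36, 18, 12, 1].
sign(π) = (−1)^{n − #cycles} = (−1)^{247−9} = (−1)^238 = +1.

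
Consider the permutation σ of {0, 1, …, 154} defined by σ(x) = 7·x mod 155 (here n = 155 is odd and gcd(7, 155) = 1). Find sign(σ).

Orbit of 112 under x↦7x: [112, 9, 63, 131, 142, 64, 138]… (length divides ord_155(7)).
π_7 has 6 disjoint cycles with lengths [60, 60, 15, 15, 4, 1] on {0,…,154}.
n − c = 155 − 6 = 149; sign = (−1)^149 = -1.
Check: (7/155) = -1 by Zolotarev.

-1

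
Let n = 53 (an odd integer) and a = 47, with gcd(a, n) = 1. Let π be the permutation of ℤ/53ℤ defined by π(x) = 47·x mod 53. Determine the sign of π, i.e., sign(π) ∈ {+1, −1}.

Trace 1: π^k(1) = [1, 47, 36, 49, 24, 15, 16] for k=0..6.
5 cycles of lengths [13, 13, 13, 13, 1].
5 cycles on 53: each ℓ→(−1)^(ℓ−1), product (−1)^48 = +1.
Via Zolotarev, sign(π_{47}) = (47|53) = +1.

+1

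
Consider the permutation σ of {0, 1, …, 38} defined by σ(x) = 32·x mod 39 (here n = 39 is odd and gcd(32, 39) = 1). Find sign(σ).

+1

Orbit of 5 under x↦32x: [5, 4, 11, 1, 32, 10, 8]… (length divides ord_39(32)).
The orbit structure of x ↦ 32x mod 39: 5 orbits of sizes [12, 12, 12, 2, 1].
With 5 cycles on 39 points, sign = (−1)^{39−5} = +1.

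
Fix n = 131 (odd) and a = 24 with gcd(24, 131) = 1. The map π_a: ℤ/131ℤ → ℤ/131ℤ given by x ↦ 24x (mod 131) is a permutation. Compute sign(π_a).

Orbit of 113 under x↦24x: [113, 92, 112, 68, 60, 130, 107]… (length divides ord_131(24)).
π_24 has 6 disjoint cycles with lengths [26, 26, 26, 26, 26, 1] on {0,…,130}.
Σ(ℓ_i−1) = 131−6 = 125; sign = (−1)^125 = -1.
Zolotarev: (24|131) = -1, matching the cycle-count sign.

-1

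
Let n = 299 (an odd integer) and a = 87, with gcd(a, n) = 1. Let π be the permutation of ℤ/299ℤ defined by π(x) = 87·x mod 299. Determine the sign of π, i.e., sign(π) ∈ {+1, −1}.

Orbit of 87 under x↦87x: [87, 94, 105, 165, 3, 261, 282]… (length divides ord_299(87)).
Cycle lengths of π_87 on ℤ/299ℤ: [33, 33, 33, 33, 33, 33, 33, 33, 11, 11, 3, 3, 3, 3, 1]; 15 cycles in total.
n − c = 299 − 15 = 284; sign = (−1)^284 = +1.
(87|299)_J = +1 (Zolotarev's lemma cross-check).

+1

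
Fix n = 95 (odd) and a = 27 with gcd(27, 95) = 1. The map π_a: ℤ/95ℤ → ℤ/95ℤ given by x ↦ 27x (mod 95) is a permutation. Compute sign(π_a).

+1

Start at x=12: 12 → 39 → 8 → 26 → 37 → 49 → 88 → … (one orbit).
The orbit structure of x ↦ 27x mod 95: 11 orbits of sizes [12, 12, 12, 12, 12, 12, 6, 6, 6, 4, 1].
With 11 cycles on 95 points, sign = (−1)^{95−11} = +1.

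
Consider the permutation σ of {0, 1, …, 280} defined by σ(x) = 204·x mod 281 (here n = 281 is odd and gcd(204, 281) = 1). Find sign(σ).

Start at x=189: 189 → 59 → 234 → 247 → 89 → 172 → 244 → … (one orbit).
Cycle type of π: 56×5 + 1; total 6 cycles.
Σ(ℓ_i−1) = 281−6 = 275; sign = (−1)^275 = -1.
Zolotarev: (204|281) = -1, matching the cycle-count sign.

-1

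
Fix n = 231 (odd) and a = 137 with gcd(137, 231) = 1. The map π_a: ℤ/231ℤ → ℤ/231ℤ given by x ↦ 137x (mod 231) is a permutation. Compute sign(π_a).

Orbit of 158 under x↦137x: [158, 163, 155, 214, 212, 169, 53]… (length divides ord_231(137)).
Decompose π into cycles: lengths [30, 30, 30, 30, 15, 15, 15, 15, 10, 10, 6, 6, 5, 5, 3, 3, 2, 1] (18 cycles, including the fixed point 0).
18 cycles on 231: each ℓ→(−1)^(ℓ−1), product (−1)^213 = -1.
Check: (137/231) = -1 by Zolotarev.

-1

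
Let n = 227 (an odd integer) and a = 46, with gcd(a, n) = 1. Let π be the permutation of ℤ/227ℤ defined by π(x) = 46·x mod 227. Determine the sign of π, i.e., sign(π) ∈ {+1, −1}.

Start at x=8: 8 → 141 → 130 → 78 → 183 → 19 → 193 → … (one orbit).
Cycle lengths of π_46 on ℤ/227ℤ: [226, 1]; 2 cycles in total.
2 cycles on 227: each ℓ→(−1)^(ℓ−1), product (−1)^225 = -1.
Via Zolotarev, sign(π_{46}) = (46|227) = -1.

-1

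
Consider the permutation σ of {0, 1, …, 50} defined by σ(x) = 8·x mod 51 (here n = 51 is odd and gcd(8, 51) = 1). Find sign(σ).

-1

Orbit of 1 under x↦8x: [1, 8, 13, 2, 16, 26, 4]… (length divides ord_51(8)).
Decompose π into cycles: lengths [8, 8, 8, 8, 8, 8, 2, 1] (8 cycles, including the fixed point 0).
Σ(ℓ_i−1) = 51−8 = 43; sign = (−1)^43 = -1.
Zolotarev: (8|51) = -1, matching the cycle-count sign.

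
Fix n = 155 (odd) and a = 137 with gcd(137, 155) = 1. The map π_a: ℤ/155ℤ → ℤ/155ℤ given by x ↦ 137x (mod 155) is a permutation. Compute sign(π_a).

+1

Trace 57: π^k(57) = [57, 59, 23, 51, 12, 94, 13] for k=0..6.
π_137 has 5 disjoint cycles with lengths [60, 60, 30, 4, 1] on {0,…,154}.
With 5 cycles on 155 points, sign = (−1)^{155−5} = +1.
Via Zolotarev, sign(π_{137}) = (137|155) = +1.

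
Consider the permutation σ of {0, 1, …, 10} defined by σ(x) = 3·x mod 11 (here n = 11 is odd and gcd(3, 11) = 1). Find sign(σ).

+1

Trace 5: π^k(5) = [5, 4, 1, 3, 9] for k=0..4.
3 cycles of lengths [5, 5, 1].
3 cycles on 11: each ℓ→(−1)^(ℓ−1), product (−1)^8 = +1.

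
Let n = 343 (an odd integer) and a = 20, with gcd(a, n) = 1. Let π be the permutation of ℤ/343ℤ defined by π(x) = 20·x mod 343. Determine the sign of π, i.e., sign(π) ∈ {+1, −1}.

-1

Orbit of 13 under x↦20x: [13, 260, 55, 71, 48, 274, 335]… (length divides ord_343(20)).
Cycle lengths of π_20 on ℤ/343ℤ: [98, 98, 98, 14, 14, 14, 2, 2, 2, 1]; 10 cycles in total.
10 cycles on 343: each ℓ→(−1)^(ℓ−1), product (−1)^333 = -1.
Zolotarev: (20|343) = -1, matching the cycle-count sign.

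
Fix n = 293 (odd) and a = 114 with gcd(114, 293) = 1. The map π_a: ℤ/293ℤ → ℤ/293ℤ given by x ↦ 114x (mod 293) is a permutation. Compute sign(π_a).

-1

Orbit of 93 under x↦114x: [93, 54, 3, 49, 19, 115, 218]… (length divides ord_293(114)).
Decompose π into cycles: lengths [292, 1] (2 cycles, including the fixed point 0).
With 2 cycles on 293 points, sign = (−1)^{293−2} = -1.
Check: (114/293) = -1 by Zolotarev.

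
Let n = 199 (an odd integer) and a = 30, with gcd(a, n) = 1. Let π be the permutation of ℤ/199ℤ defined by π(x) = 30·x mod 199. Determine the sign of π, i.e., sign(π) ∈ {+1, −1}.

-1

Start at x=185: 185 → 177 → 136 → 100 → 15 → 52 → 167 → … (one orbit).
Cycle lengths of π_30 on ℤ/199ℤ: [198, 1]; 2 cycles in total.
2 cycles on 199: each ℓ→(−1)^(ℓ−1), product (−1)^197 = -1.
The Jacobi symbol (30|199) = -1 (Zolotarev) agrees.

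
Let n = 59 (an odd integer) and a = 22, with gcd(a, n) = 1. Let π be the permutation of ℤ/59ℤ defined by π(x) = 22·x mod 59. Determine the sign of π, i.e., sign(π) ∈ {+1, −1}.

+1

Trace 21: π^k(21) = [21, 49, 16, 57, 15, 35, 3] for k=0..6.
The orbit structure of x ↦ 22x mod 59: 3 orbits of sizes [29, 29, 1].
Σ(ℓ_i−1) = 59−3 = 56; sign = (−1)^56 = +1.
Via Zolotarev, sign(π_{22}) = (22|59) = +1.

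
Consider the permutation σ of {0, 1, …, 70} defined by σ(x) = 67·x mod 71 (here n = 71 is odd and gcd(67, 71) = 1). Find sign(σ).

Orbit of 44 under x↦67x: [44, 37, 65, 24, 46, 29, 26]… (length divides ord_71(67)).
2 cycles of lengths [70, 1].
71 − 2 = 69 transpositions; sign(π) = (−1)^69 = -1.

-1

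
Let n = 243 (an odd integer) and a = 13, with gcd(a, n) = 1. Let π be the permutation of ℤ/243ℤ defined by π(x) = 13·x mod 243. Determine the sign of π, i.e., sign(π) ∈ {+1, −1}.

Trace 67: π^k(67) = [67, 142, 145, 184, 205, 235, 139] for k=0..6.
π_13 has 11 disjoint cycles with lengths [81, 81, 27, 27, 9, 9, 3, 3, 1, 1, 1] on {0,…,242}.
11 cycles on 243: each ℓ→(−1)^(ℓ−1), product (−1)^232 = +1.
Zolotarev: (13|243) = +1, matching the cycle-count sign.

+1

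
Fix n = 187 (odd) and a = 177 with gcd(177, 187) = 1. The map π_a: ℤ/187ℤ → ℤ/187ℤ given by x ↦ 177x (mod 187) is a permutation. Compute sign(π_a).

Trace 133: π^k(133) = [133, 166, 23, 144, 56, 1, 177] for k=0..6.
Cycle lengths of π_177 on ℤ/187ℤ: [16, 16, 16, 16, 16, 16, 16, 16, 16, 16, 16, 1, 1, 1, 1, 1, 1, 1, 1, 1, 1, 1]; 22 cycles in total.
sign(π) = (−1)^{n − #cycles} = (−1)^{187−22} = (−1)^165 = -1.

-1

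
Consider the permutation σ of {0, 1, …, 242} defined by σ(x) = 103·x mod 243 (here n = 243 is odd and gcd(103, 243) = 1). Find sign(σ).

+1

Orbit of 85 under x↦103x: [85, 7, 235, 148, 178, 109, 49]… (length divides ord_243(103)).
11 cycles of lengths [81, 81, 27, 27, 9, 9, 3, 3, 1, 1, 1].
sign(π) = (−1)^{n − #cycles} = (−1)^{243−11} = (−1)^232 = +1.
The Jacobi symbol (103|243) = +1 (Zolotarev) agrees.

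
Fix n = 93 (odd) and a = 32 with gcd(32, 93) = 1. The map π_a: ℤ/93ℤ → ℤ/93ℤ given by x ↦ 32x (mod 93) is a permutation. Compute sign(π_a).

-1

Trace 32: π^k(32) = [32, 1] for k=0..1.
Cycle type of π: 2×31 + 1×31; total 62 cycles.
n − c = 93 − 62 = 31; sign = (−1)^31 = -1.
Via Zolotarev, sign(π_{32}) = (32|93) = -1.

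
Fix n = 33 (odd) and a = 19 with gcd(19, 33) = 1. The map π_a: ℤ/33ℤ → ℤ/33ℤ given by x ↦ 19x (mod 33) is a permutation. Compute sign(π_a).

-1

Trace 25: π^k(25) = [25, 13, 16, 7, 1, 19, 31] for k=0..6.
Decompose π into cycles: lengths [10, 10, 10, 1, 1, 1] (6 cycles, including the fixed point 0).
Σ(ℓ_i−1) = 33−6 = 27; sign = (−1)^27 = -1.
Check: (19/33) = -1 by Zolotarev.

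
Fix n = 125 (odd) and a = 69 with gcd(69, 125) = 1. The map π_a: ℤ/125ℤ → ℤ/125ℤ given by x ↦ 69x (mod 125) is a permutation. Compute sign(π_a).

Orbit of 59 under x↦69x: [59, 71, 24, 31, 14, 91, 29]… (length divides ord_125(69)).
The orbit structure of x ↦ 69x mod 125: 7 orbits of sizes [50, 50, 10, 10, 2, 2, 1].
sign(π) = (−1)^{n − #cycles} = (−1)^{125−7} = (−1)^118 = +1.

+1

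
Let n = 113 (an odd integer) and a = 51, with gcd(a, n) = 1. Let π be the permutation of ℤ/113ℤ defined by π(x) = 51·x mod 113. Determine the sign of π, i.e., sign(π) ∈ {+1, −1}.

+1

Start at x=56: 56 → 31 → 112 → 62 → 111 → 11 → 109 → … (one orbit).
Cycle lengths of π_51 on ℤ/113ℤ: [56, 56, 1]; 3 cycles in total.
113 − 3 = 110 transpositions; sign(π) = (−1)^110 = +1.
Check: (51/113) = +1 by Zolotarev.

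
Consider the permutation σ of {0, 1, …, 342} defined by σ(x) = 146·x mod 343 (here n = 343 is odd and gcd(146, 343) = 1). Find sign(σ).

Start at x=195: 195 → 1 → 146 → 50 → 97 → 99 → 48 → … (one orbit).
Decompose π into cycles: lengths [14, 14, 14, 14, 14, 14, 14, 14, 14, 14, 14, 14, 14, 14, 14, 14, 14, 14, 14, 14, 14, 2, 2, 2, 2, 2, 2, 2, 2, 2, 2, 2, 2, 2, 2, 2, 2, 2, 2, 2, 2, 2, 2, 2, 2, 1] (46 cycles, including the fixed point 0).
Σ(ℓ_i−1) = 343−46 = 297; sign = (−1)^297 = -1.
(146|343)_J = -1 (Zolotarev's lemma cross-check).

-1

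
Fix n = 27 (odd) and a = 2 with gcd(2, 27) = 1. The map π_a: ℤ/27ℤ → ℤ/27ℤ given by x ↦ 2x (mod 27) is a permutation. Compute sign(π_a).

-1

Start at x=8: 8 → 16 → 5 → 10 → 20 → 13 → 26 → … (one orbit).
Cycle type of π: 18 + 6 + 2 + 1; total 4 cycles.
27 − 4 = 23 transpositions; sign(π) = (−1)^23 = -1.
(2|27)_J = -1 (Zolotarev's lemma cross-check).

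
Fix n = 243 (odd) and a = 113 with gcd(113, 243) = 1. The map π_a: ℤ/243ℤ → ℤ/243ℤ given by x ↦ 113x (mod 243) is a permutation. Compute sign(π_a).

Start at x=16: 16 → 107 → 184 → 137 → 172 → 239 → 34 → … (one orbit).
The orbit structure of x ↦ 113x mod 243: 6 orbits of sizes [162, 54, 18, 6, 2, 1].
With 6 cycles on 243 points, sign = (−1)^{243−6} = -1.
Zolotarev: (113|243) = -1, matching the cycle-count sign.

-1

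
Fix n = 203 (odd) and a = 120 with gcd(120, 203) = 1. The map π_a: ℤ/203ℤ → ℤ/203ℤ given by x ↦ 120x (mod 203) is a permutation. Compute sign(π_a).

+1

Start at x=197: 197 → 92 → 78 → 22 → 1 → 120 → 190 → … (one orbit).
π_120 has 21 disjoint cycles with lengths [14, 14, 14, 14, 14, 14, 14, 14, 14, 14, 14, 14, 14, 14, 1, 1, 1, 1, 1, 1, 1] on {0,…,202}.
21 cycles on 203: each ℓ→(−1)^(ℓ−1), product (−1)^182 = +1.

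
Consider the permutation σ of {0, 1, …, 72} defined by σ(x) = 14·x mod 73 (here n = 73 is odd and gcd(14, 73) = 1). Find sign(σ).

-1

Trace 9: π^k(9) = [9, 53, 12, 22, 16, 5, 70] for k=0..6.
Cycle lengths of π_14 on ℤ/73ℤ: [72, 1]; 2 cycles in total.
With 2 cycles on 73 points, sign = (−1)^{73−2} = -1.
(14|73)_J = -1 (Zolotarev's lemma cross-check).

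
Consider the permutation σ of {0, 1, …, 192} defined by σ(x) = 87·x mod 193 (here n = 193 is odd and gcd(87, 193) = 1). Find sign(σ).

Orbit of 160 under x↦87x: [160, 24, 158, 43, 74, 69, 20]… (length divides ord_193(87)).
Cycle type of π: 64×3 + 1; total 4 cycles.
sign(π) = (−1)^{n − #cycles} = (−1)^{193−4} = (−1)^189 = -1.

-1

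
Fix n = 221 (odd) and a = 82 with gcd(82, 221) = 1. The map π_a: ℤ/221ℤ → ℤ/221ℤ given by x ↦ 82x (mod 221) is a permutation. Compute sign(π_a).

-1

Trace 9: π^k(9) = [9, 75, 183, 199, 185, 142, 152] for k=0..6.
Cycle lengths of π_82 on ℤ/221ℤ: [48, 48, 48, 48, 16, 6, 6, 1]; 8 cycles in total.
Σ(ℓ_i−1) = 221−8 = 213; sign = (−1)^213 = -1.
The Jacobi symbol (82|221) = -1 (Zolotarev) agrees.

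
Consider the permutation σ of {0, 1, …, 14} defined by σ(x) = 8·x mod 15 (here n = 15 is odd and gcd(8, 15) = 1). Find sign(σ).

+1

Trace 4: π^k(4) = [4, 2, 1, 8] for k=0..3.
Decompose π into cycles: lengths [4, 4, 4, 2, 1] (5 cycles, including the fixed point 0).
sign(π) = (−1)^{n − #cycles} = (−1)^{15−5} = (−1)^10 = +1.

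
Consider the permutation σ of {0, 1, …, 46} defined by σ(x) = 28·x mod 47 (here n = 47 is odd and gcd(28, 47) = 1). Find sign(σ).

+1

Trace 8: π^k(8) = [8, 36, 21, 24, 14, 16, 25] for k=0..6.
Cycle lengths of π_28 on ℤ/47ℤ: [23, 23, 1]; 3 cycles in total.
sign(π) = (−1)^{n − #cycles} = (−1)^{47−3} = (−1)^44 = +1.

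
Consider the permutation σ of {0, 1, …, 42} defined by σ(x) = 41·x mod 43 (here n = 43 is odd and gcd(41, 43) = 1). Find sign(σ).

Trace 35: π^k(35) = [35, 16, 11, 21, 1, 41, 4] for k=0..6.
The orbit structure of x ↦ 41x mod 43: 7 orbits of sizes [7, 7, 7, 7, 7, 7, 1].
43 − 7 = 36 transpositions; sign(π) = (−1)^36 = +1.
Via Zolotarev, sign(π_{41}) = (41|43) = +1.

+1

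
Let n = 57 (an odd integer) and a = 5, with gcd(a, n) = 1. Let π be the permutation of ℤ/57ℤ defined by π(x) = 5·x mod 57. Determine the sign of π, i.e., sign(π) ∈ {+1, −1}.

-1

Trace 16: π^k(16) = [16, 23, 1, 5, 25, 11, 55] for k=0..6.
π_5 has 6 disjoint cycles with lengths [18, 18, 9, 9, 2, 1] on {0,…,56}.
Σ(ℓ_i−1) = 57−6 = 51; sign = (−1)^51 = -1.
The Jacobi symbol (5|57) = -1 (Zolotarev) agrees.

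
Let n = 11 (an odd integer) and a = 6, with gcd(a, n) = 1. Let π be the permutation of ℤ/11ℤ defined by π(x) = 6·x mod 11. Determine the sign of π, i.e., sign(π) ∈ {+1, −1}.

Orbit of 4 under x↦6x: [4, 2, 1, 6, 3, 7, 9]… (length divides ord_11(6)).
π_6 has 2 disjoint cycles with lengths [10, 1] on {0,…,10}.
With 2 cycles on 11 points, sign = (−1)^{11−2} = -1.
Check: (6/11) = -1 by Zolotarev.

-1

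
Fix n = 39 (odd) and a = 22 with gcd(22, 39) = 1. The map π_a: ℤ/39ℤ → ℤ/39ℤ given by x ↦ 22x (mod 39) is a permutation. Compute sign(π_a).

+1

Trace 1: π^k(1) = [1, 22, 16] for k=0..2.
15 cycles of lengths [3, 3, 3, 3, 3, 3, 3, 3, 3, 3, 3, 3, 1, 1, 1].
39 − 15 = 24 transpositions; sign(π) = (−1)^24 = +1.
Via Zolotarev, sign(π_{22}) = (22|39) = +1.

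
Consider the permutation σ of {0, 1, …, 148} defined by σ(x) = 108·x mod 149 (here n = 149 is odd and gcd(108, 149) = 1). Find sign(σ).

-1

Start at x=38: 38 → 81 → 106 → 124 → 131 → 142 → 138 → … (one orbit).
Decompose π into cycles: lengths [148, 1] (2 cycles, including the fixed point 0).
sign(π) = (−1)^{n − #cycles} = (−1)^{149−2} = (−1)^147 = -1.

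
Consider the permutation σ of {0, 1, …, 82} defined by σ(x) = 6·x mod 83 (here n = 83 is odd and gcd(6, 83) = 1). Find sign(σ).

Start at x=16: 16 → 13 → 78 → 53 → 69 → 82 → 77 → … (one orbit).
The orbit structure of x ↦ 6x mod 83: 2 orbits of sizes [82, 1].
With 2 cycles on 83 points, sign = (−1)^{83−2} = -1.
Zolotarev: (6|83) = -1, matching the cycle-count sign.

-1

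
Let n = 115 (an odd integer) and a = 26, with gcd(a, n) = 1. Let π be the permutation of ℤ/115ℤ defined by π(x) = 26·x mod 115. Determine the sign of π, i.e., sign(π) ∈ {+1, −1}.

Trace 81: π^k(81) = [81, 36, 16, 71, 6, 41, 31] for k=0..6.
π_26 has 15 disjoint cycles with lengths [11, 11, 11, 11, 11, 11, 11, 11, 11, 11, 1, 1, 1, 1, 1] on {0,…,114}.
With 15 cycles on 115 points, sign = (−1)^{115−15} = +1.
The Jacobi symbol (26|115) = +1 (Zolotarev) agrees.

+1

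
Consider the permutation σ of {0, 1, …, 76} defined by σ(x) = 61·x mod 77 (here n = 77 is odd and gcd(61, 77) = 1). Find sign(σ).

+1

Start at x=25: 25 → 62 → 9 → 10 → 71 → 19 → 4 → … (one orbit).
Cycle type of π: 30×2 + 10 + 6 + 1; total 5 cycles.
With 5 cycles on 77 points, sign = (−1)^{77−5} = +1.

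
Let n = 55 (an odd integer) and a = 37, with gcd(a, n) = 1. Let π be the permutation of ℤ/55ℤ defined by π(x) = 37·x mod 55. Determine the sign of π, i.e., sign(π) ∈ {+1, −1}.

-1

Orbit of 9 under x↦37x: [9, 3, 1, 37, 49, 53, 36]… (length divides ord_55(37)).
π_37 has 6 disjoint cycles with lengths [20, 20, 5, 5, 4, 1] on {0,…,54}.
With 6 cycles on 55 points, sign = (−1)^{55−6} = -1.
Zolotarev: (37|55) = -1, matching the cycle-count sign.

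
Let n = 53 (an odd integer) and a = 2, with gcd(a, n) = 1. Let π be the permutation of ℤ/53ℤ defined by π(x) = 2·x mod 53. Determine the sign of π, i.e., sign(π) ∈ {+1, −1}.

Start at x=8: 8 → 16 → 32 → 11 → 22 → 44 → 35 → … (one orbit).
Decompose π into cycles: lengths [52, 1] (2 cycles, including the fixed point 0).
Σ(ℓ_i−1) = 53−2 = 51; sign = (−1)^51 = -1.
(2|53)_J = -1 (Zolotarev's lemma cross-check).

-1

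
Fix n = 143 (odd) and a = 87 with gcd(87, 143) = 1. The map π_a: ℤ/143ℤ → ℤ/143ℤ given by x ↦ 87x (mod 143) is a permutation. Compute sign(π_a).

Orbit of 100 under x↦87x: [100, 120, 1, 87, 133, 131]… (length divides ord_143(87)).
Cycle lengths of π_87 on ℤ/143ℤ: [6, 6, 6, 6, 6, 6, 6, 6, 6, 6, 6, 6, 6, 6, 6, 6, 6, 6, 6, 6, 3, 3, 3, 3, 2, 2, 2, 2, 2, 1]; 30 cycles in total.
Σ(ℓ_i−1) = 143−30 = 113; sign = (−1)^113 = -1.
Via Zolotarev, sign(π_{87}) = (87|143) = -1.

-1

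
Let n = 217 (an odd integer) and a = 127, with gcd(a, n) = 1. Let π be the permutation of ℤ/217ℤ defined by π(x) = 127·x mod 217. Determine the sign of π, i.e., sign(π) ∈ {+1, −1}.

-1

Orbit of 1 under x↦127x: [1, 127, 71, 120, 50, 57, 78]… (length divides ord_217(127)).
Cycle lengths of π_127 on ℤ/217ℤ: [30, 30, 30, 30, 30, 30, 30, 1, 1, 1, 1, 1, 1, 1]; 14 cycles in total.
217 − 14 = 203 transpositions; sign(π) = (−1)^203 = -1.
Via Zolotarev, sign(π_{127}) = (127|217) = -1.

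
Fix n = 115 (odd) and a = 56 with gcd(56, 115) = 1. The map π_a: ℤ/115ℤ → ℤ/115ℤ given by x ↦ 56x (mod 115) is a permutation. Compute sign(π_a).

-1

Trace 71: π^k(71) = [71, 66, 16, 91, 36, 61, 81] for k=0..6.
Cycle lengths of π_56 on ℤ/115ℤ: [22, 22, 22, 22, 22, 1, 1, 1, 1, 1]; 10 cycles in total.
sign(π) = (−1)^{n − #cycles} = (−1)^{115−10} = (−1)^105 = -1.
Zolotarev: (56|115) = -1, matching the cycle-count sign.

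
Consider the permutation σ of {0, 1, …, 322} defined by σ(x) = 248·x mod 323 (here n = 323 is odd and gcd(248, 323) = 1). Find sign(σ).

-1

Start at x=58: 58 → 172 → 20 → 115 → 96 → 229 → 267 → … (one orbit).
The orbit structure of x ↦ 248x mod 323: 38 orbits of sizes [16, 16, 16, 16, 16, 16, 16, 16, 16, 16, 16, 16, 16, 16, 16, 16, 16, 16, 16, 1, 1, 1, 1, 1, 1, 1, 1, 1, 1, 1, 1, 1, 1, 1, 1, 1, 1, 1].
323 − 38 = 285 transpositions; sign(π) = (−1)^285 = -1.
(248|323)_J = -1 (Zolotarev's lemma cross-check).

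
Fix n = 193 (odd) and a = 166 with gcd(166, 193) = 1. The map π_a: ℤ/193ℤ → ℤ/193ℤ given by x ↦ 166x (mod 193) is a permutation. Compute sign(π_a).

Start at x=27: 27 → 43 → 190 → 81 → 129 → 184 → 50 → … (one orbit).
Cycle type of π: 16×12 + 1; total 13 cycles.
n − c = 193 − 13 = 180; sign = (−1)^180 = +1.
Via Zolotarev, sign(π_{166}) = (166|193) = +1.

+1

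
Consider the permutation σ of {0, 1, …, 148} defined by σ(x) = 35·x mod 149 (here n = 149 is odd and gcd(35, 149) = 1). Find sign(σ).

Trace 68: π^k(68) = [68, 145, 9, 17, 148, 114, 116] for k=0..6.
Decompose π into cycles: lengths [74, 74, 1] (3 cycles, including the fixed point 0).
sign(π) = (−1)^{n − #cycles} = (−1)^{149−3} = (−1)^146 = +1.

+1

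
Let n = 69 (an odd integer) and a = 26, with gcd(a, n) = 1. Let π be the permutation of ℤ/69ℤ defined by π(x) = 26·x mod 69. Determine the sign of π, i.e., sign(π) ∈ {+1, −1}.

-1

Trace 26: π^k(26) = [26, 55, 50, 58, 59, 16, 2] for k=0..6.
Cycle lengths of π_26 on ℤ/69ℤ: [22, 22, 11, 11, 2, 1]; 6 cycles in total.
Σ(ℓ_i−1) = 69−6 = 63; sign = (−1)^63 = -1.
The Jacobi symbol (26|69) = -1 (Zolotarev) agrees.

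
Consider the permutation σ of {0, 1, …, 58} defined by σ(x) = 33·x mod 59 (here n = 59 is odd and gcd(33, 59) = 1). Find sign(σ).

Trace 28: π^k(28) = [28, 39, 48, 50, 57, 52, 5] for k=0..6.
Decompose π into cycles: lengths [58, 1] (2 cycles, including the fixed point 0).
59 − 2 = 57 transpositions; sign(π) = (−1)^57 = -1.
Zolotarev: (33|59) = -1, matching the cycle-count sign.

-1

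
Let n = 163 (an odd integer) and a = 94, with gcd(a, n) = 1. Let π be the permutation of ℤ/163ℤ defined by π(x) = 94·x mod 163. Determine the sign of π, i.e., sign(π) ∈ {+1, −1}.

Trace 104: π^k(104) = [104, 159, 113, 27, 93, 103, 65] for k=0..6.
The orbit structure of x ↦ 94x mod 163: 2 orbits of sizes [162, 1].
n − c = 163 − 2 = 161; sign = (−1)^161 = -1.

-1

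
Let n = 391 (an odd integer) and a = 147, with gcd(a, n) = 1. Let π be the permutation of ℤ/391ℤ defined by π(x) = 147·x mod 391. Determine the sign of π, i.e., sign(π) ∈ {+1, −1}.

-1

Start at x=335: 335 → 370 → 41 → 162 → 354 → 35 → 62 → … (one orbit).
6 cycles of lengths [176, 176, 16, 11, 11, 1].
sign(π) = (−1)^{n − #cycles} = (−1)^{391−6} = (−1)^385 = -1.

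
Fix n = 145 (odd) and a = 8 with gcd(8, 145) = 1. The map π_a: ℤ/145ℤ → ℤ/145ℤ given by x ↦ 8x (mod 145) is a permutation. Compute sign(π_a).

+1

Start at x=9: 9 → 72 → 141 → 113 → 34 → 127 → 1 → … (one orbit).
Cycle type of π: 28×5 + 4 + 1; total 7 cycles.
7 cycles on 145: each ℓ→(−1)^(ℓ−1), product (−1)^138 = +1.
Zolotarev: (8|145) = +1, matching the cycle-count sign.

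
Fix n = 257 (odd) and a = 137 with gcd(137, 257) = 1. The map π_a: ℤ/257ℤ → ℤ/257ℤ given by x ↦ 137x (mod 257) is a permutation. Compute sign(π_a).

Start at x=136: 136 → 128 → 60 → 253 → 223 → 225 → 242 → … (one orbit).
The orbit structure of x ↦ 137x mod 257: 9 orbits of sizes [32, 32, 32, 32, 32, 32, 32, 32, 1].
With 9 cycles on 257 points, sign = (−1)^{257−9} = +1.

+1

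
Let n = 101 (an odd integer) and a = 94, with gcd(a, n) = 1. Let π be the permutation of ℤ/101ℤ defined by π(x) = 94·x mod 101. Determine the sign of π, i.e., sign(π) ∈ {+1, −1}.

Orbit of 35 under x↦94x: [35, 58, 99, 14, 3, 80, 46]… (length divides ord_101(94)).
2 cycles of lengths [100, 1].
101 − 2 = 99 transpositions; sign(π) = (−1)^99 = -1.

-1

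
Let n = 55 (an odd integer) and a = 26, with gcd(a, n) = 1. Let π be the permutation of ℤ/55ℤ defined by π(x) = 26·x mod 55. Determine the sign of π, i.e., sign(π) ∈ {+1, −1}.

+1

Trace 16: π^k(16) = [16, 31, 36, 1, 26] for k=0..4.
Cycle lengths of π_26 on ℤ/55ℤ: [5, 5, 5, 5, 5, 5, 5, 5, 5, 5, 1, 1, 1, 1, 1]; 15 cycles in total.
Σ(ℓ_i−1) = 55−15 = 40; sign = (−1)^40 = +1.
Zolotarev: (26|55) = +1, matching the cycle-count sign.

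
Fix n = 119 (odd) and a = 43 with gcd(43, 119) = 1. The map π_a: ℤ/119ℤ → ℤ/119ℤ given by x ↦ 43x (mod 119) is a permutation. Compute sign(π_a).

Start at x=106: 106 → 36 → 1 → 43 → 64 → 15 → 50 → … (one orbit).
Cycle type of π: 8×14 + 1×7; total 21 cycles.
n − c = 119 − 21 = 98; sign = (−1)^98 = +1.
Check: (43/119) = +1 by Zolotarev.

+1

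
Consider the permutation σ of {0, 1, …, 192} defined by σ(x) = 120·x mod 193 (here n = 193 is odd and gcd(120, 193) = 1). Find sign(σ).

Start at x=178: 178 → 130 → 160 → 93 → 159 → 166 → 41 → … (one orbit).
Cycle type of π: 192 + 1; total 2 cycles.
With 2 cycles on 193 points, sign = (−1)^{193−2} = -1.
The Jacobi symbol (120|193) = -1 (Zolotarev) agrees.

-1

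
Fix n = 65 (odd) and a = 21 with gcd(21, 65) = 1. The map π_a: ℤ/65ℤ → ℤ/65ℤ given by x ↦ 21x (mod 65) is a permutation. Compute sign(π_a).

Trace 31: π^k(31) = [31, 1, 21, 51] for k=0..3.
Cycle type of π: 4×15 + 1×5; total 20 cycles.
sign(π) = (−1)^{n − #cycles} = (−1)^{65−20} = (−1)^45 = -1.
Check: (21/65) = -1 by Zolotarev.

-1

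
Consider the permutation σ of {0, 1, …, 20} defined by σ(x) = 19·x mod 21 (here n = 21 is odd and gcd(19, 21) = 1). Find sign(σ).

-1

Start at x=1: 1 → 19 → 4 → 13 → 16 → 10 → 1 (one orbit).
π_19 has 6 disjoint cycles with lengths [6, 6, 6, 1, 1, 1] on {0,…,20}.
sign(π) = (−1)^{n − #cycles} = (−1)^{21−6} = (−1)^15 = -1.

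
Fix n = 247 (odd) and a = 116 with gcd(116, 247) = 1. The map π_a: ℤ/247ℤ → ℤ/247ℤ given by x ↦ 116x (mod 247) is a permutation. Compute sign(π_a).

Start at x=90: 90 → 66 → 246 → 131 → 129 → 144 → 155 → … (one orbit).
Cycle lengths of π_116 on ℤ/247ℤ: [18, 18, 18, 18, 18, 18, 18, 18, 18, 18, 18, 18, 18, 2, 2, 2, 2, 2, 2, 1]; 20 cycles in total.
Σ(ℓ_i−1) = 247−20 = 227; sign = (−1)^227 = -1.

-1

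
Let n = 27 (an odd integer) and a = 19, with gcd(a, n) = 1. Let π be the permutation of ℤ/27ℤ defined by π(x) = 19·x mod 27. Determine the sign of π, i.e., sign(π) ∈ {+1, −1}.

+1

Start at x=19: 19 → 10 → 1 → 19 (one orbit).
The orbit structure of x ↦ 19x mod 27: 15 orbits of sizes [3, 3, 3, 3, 3, 3, 1, 1, 1, 1, 1, 1, 1, 1, 1].
Σ(ℓ_i−1) = 27−15 = 12; sign = (−1)^12 = +1.
The Jacobi symbol (19|27) = +1 (Zolotarev) agrees.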